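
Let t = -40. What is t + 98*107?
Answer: 10446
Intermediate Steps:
t + 98*107 = -40 + 98*107 = -40 + 10486 = 10446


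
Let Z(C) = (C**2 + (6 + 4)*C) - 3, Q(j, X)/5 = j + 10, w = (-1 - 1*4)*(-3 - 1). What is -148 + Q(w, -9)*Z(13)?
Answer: 44252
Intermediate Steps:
w = 20 (w = (-1 - 4)*(-4) = -5*(-4) = 20)
Q(j, X) = 50 + 5*j (Q(j, X) = 5*(j + 10) = 5*(10 + j) = 50 + 5*j)
Z(C) = -3 + C**2 + 10*C (Z(C) = (C**2 + 10*C) - 3 = -3 + C**2 + 10*C)
-148 + Q(w, -9)*Z(13) = -148 + (50 + 5*20)*(-3 + 13**2 + 10*13) = -148 + (50 + 100)*(-3 + 169 + 130) = -148 + 150*296 = -148 + 44400 = 44252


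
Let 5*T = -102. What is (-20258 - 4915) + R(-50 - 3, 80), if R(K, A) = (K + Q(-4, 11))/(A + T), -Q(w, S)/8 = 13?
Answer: -7502339/298 ≈ -25176.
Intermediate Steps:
Q(w, S) = -104 (Q(w, S) = -8*13 = -104)
T = -102/5 (T = (⅕)*(-102) = -102/5 ≈ -20.400)
R(K, A) = (-104 + K)/(-102/5 + A) (R(K, A) = (K - 104)/(A - 102/5) = (-104 + K)/(-102/5 + A))
(-20258 - 4915) + R(-50 - 3, 80) = (-20258 - 4915) + 5*(-104 + (-50 - 3))/(-102 + 5*80) = -25173 + 5*(-104 - 53)/(-102 + 400) = -25173 + 5*(-157)/298 = -25173 + 5*(1/298)*(-157) = -25173 - 785/298 = -7502339/298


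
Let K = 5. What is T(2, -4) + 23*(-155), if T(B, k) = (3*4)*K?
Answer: -3505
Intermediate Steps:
T(B, k) = 60 (T(B, k) = (3*4)*5 = 12*5 = 60)
T(2, -4) + 23*(-155) = 60 + 23*(-155) = 60 - 3565 = -3505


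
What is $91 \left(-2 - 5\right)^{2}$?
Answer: $4459$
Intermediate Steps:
$91 \left(-2 - 5\right)^{2} = 91 \left(-7\right)^{2} = 91 \cdot 49 = 4459$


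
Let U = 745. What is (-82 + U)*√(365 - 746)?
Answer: 663*I*√381 ≈ 12941.0*I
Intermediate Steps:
(-82 + U)*√(365 - 746) = (-82 + 745)*√(365 - 746) = 663*√(-381) = 663*(I*√381) = 663*I*√381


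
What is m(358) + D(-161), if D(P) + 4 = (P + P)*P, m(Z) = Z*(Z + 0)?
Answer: 180002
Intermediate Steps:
m(Z) = Z² (m(Z) = Z*Z = Z²)
D(P) = -4 + 2*P² (D(P) = -4 + (P + P)*P = -4 + (2*P)*P = -4 + 2*P²)
m(358) + D(-161) = 358² + (-4 + 2*(-161)²) = 128164 + (-4 + 2*25921) = 128164 + (-4 + 51842) = 128164 + 51838 = 180002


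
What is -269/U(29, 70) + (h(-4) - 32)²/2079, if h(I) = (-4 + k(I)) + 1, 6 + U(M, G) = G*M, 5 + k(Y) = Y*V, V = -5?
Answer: 2069/34776 ≈ 0.059495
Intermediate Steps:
k(Y) = -5 - 5*Y (k(Y) = -5 + Y*(-5) = -5 - 5*Y)
U(M, G) = -6 + G*M
h(I) = -8 - 5*I (h(I) = (-4 + (-5 - 5*I)) + 1 = (-9 - 5*I) + 1 = -8 - 5*I)
-269/U(29, 70) + (h(-4) - 32)²/2079 = -269/(-6 + 70*29) + ((-8 - 5*(-4)) - 32)²/2079 = -269/(-6 + 2030) + ((-8 + 20) - 32)²*(1/2079) = -269/2024 + (12 - 32)²*(1/2079) = -269*1/2024 + (-20)²*(1/2079) = -269/2024 + 400*(1/2079) = -269/2024 + 400/2079 = 2069/34776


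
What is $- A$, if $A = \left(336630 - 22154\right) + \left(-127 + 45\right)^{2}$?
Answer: $-321200$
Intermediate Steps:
$A = 321200$ ($A = 314476 + \left(-82\right)^{2} = 314476 + 6724 = 321200$)
$- A = \left(-1\right) 321200 = -321200$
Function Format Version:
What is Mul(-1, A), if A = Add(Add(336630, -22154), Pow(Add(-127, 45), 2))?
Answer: -321200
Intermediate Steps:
A = 321200 (A = Add(314476, Pow(-82, 2)) = Add(314476, 6724) = 321200)
Mul(-1, A) = Mul(-1, 321200) = -321200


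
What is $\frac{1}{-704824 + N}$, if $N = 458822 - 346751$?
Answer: $- \frac{1}{592753} \approx -1.687 \cdot 10^{-6}$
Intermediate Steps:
$N = 112071$
$\frac{1}{-704824 + N} = \frac{1}{-704824 + 112071} = \frac{1}{-592753} = - \frac{1}{592753}$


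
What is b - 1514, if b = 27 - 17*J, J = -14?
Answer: -1249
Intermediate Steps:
b = 265 (b = 27 - 17*(-14) = 27 + 238 = 265)
b - 1514 = 265 - 1514 = -1249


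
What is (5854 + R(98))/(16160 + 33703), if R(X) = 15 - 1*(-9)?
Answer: 5878/49863 ≈ 0.11788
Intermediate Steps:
R(X) = 24 (R(X) = 15 + 9 = 24)
(5854 + R(98))/(16160 + 33703) = (5854 + 24)/(16160 + 33703) = 5878/49863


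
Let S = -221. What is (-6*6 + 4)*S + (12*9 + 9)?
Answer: 7189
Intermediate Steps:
(-6*6 + 4)*S + (12*9 + 9) = (-6*6 + 4)*(-221) + (12*9 + 9) = (-36 + 4)*(-221) + (108 + 9) = -32*(-221) + 117 = 7072 + 117 = 7189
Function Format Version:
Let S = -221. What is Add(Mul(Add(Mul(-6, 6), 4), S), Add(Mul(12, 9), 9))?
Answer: 7189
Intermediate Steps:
Add(Mul(Add(Mul(-6, 6), 4), S), Add(Mul(12, 9), 9)) = Add(Mul(Add(Mul(-6, 6), 4), -221), Add(Mul(12, 9), 9)) = Add(Mul(Add(-36, 4), -221), Add(108, 9)) = Add(Mul(-32, -221), 117) = Add(7072, 117) = 7189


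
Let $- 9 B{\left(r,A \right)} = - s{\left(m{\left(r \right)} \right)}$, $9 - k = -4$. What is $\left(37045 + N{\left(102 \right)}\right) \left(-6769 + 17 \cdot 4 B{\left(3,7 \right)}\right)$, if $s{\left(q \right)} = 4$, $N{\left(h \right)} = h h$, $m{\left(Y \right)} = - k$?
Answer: $- \frac{2877734401}{9} \approx -3.1975 \cdot 10^{8}$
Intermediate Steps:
$k = 13$ ($k = 9 - -4 = 9 + 4 = 13$)
$m{\left(Y \right)} = -13$ ($m{\left(Y \right)} = \left(-1\right) 13 = -13$)
$N{\left(h \right)} = h^{2}$
$B{\left(r,A \right)} = \frac{4}{9}$ ($B{\left(r,A \right)} = - \frac{\left(-1\right) 4}{9} = \left(- \frac{1}{9}\right) \left(-4\right) = \frac{4}{9}$)
$\left(37045 + N{\left(102 \right)}\right) \left(-6769 + 17 \cdot 4 B{\left(3,7 \right)}\right) = \left(37045 + 102^{2}\right) \left(-6769 + 17 \cdot 4 \cdot \frac{4}{9}\right) = \left(37045 + 10404\right) \left(-6769 + 68 \cdot \frac{4}{9}\right) = 47449 \left(-6769 + \frac{272}{9}\right) = 47449 \left(- \frac{60649}{9}\right) = - \frac{2877734401}{9}$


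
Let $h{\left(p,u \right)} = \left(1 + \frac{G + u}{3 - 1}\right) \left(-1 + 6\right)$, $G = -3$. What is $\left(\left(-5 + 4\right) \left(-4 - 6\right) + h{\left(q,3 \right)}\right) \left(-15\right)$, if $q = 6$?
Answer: $-225$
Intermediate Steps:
$h{\left(p,u \right)} = - \frac{5}{2} + \frac{5 u}{2}$ ($h{\left(p,u \right)} = \left(1 + \frac{-3 + u}{3 - 1}\right) \left(-1 + 6\right) = \left(1 + \frac{-3 + u}{2}\right) 5 = \left(1 + \left(-3 + u\right) \frac{1}{2}\right) 5 = \left(1 + \left(- \frac{3}{2} + \frac{u}{2}\right)\right) 5 = \left(- \frac{1}{2} + \frac{u}{2}\right) 5 = - \frac{5}{2} + \frac{5 u}{2}$)
$\left(\left(-5 + 4\right) \left(-4 - 6\right) + h{\left(q,3 \right)}\right) \left(-15\right) = \left(\left(-5 + 4\right) \left(-4 - 6\right) + \left(- \frac{5}{2} + \frac{5}{2} \cdot 3\right)\right) \left(-15\right) = \left(\left(-1\right) \left(-10\right) + \left(- \frac{5}{2} + \frac{15}{2}\right)\right) \left(-15\right) = \left(10 + 5\right) \left(-15\right) = 15 \left(-15\right) = -225$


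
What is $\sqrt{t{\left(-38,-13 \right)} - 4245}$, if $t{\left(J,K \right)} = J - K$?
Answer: $i \sqrt{4270} \approx 65.345 i$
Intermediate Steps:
$\sqrt{t{\left(-38,-13 \right)} - 4245} = \sqrt{\left(-38 - -13\right) - 4245} = \sqrt{\left(-38 + 13\right) - 4245} = \sqrt{-25 - 4245} = \sqrt{-4270} = i \sqrt{4270}$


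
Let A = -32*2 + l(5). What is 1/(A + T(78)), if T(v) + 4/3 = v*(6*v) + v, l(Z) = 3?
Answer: 3/109559 ≈ 2.7383e-5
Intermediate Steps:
T(v) = -4/3 + v + 6*v² (T(v) = -4/3 + (v*(6*v) + v) = -4/3 + (6*v² + v) = -4/3 + (v + 6*v²) = -4/3 + v + 6*v²)
A = -61 (A = -32*2 + 3 = -64 + 3 = -61)
1/(A + T(78)) = 1/(-61 + (-4/3 + 78 + 6*78²)) = 1/(-61 + (-4/3 + 78 + 6*6084)) = 1/(-61 + (-4/3 + 78 + 36504)) = 1/(-61 + 109742/3) = 1/(109559/3) = 3/109559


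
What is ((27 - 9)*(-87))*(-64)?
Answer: 100224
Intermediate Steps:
((27 - 9)*(-87))*(-64) = (18*(-87))*(-64) = -1566*(-64) = 100224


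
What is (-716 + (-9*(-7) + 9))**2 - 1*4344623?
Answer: -3929887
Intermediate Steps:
(-716 + (-9*(-7) + 9))**2 - 1*4344623 = (-716 + (63 + 9))**2 - 4344623 = (-716 + 72)**2 - 4344623 = (-644)**2 - 4344623 = 414736 - 4344623 = -3929887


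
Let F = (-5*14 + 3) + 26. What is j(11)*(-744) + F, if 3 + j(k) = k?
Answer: -5993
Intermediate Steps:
j(k) = -3 + k
F = -41 (F = (-70 + 3) + 26 = -67 + 26 = -41)
j(11)*(-744) + F = (-3 + 11)*(-744) - 41 = 8*(-744) - 41 = -5952 - 41 = -5993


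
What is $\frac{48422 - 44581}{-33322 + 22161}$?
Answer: $- \frac{3841}{11161} \approx -0.34414$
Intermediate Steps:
$\frac{48422 - 44581}{-33322 + 22161} = \frac{48422 - 44581}{-11161} = 3841 \left(- \frac{1}{11161}\right) = - \frac{3841}{11161}$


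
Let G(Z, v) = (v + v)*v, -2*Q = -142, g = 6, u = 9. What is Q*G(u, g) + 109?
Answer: 5221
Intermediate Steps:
Q = 71 (Q = -½*(-142) = 71)
G(Z, v) = 2*v² (G(Z, v) = (2*v)*v = 2*v²)
Q*G(u, g) + 109 = 71*(2*6²) + 109 = 71*(2*36) + 109 = 71*72 + 109 = 5112 + 109 = 5221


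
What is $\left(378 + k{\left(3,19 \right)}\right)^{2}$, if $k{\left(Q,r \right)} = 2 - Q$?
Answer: $142129$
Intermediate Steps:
$\left(378 + k{\left(3,19 \right)}\right)^{2} = \left(378 + \left(2 - 3\right)\right)^{2} = \left(378 - 1\right)^{2} = 377^{2} = 142129$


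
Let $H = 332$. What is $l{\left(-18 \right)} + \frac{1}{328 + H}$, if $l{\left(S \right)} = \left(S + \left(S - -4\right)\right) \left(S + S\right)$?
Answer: $\frac{760321}{660} \approx 1152.0$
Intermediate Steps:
$l{\left(S \right)} = 2 S \left(4 + 2 S\right)$ ($l{\left(S \right)} = \left(S + \left(S + 4\right)\right) 2 S = \left(S + \left(4 + S\right)\right) 2 S = \left(4 + 2 S\right) 2 S = 2 S \left(4 + 2 S\right)$)
$l{\left(-18 \right)} + \frac{1}{328 + H} = 4 \left(-18\right) \left(2 - 18\right) + \frac{1}{328 + 332} = 4 \left(-18\right) \left(-16\right) + \frac{1}{660} = 1152 + \frac{1}{660} = \frac{760321}{660}$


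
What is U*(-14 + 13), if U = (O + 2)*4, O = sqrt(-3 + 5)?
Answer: -8 - 4*sqrt(2) ≈ -13.657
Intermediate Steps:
O = sqrt(2) ≈ 1.4142
U = 8 + 4*sqrt(2) (U = (sqrt(2) + 2)*4 = (2 + sqrt(2))*4 = 8 + 4*sqrt(2) ≈ 13.657)
U*(-14 + 13) = (8 + 4*sqrt(2))*(-14 + 13) = (8 + 4*sqrt(2))*(-1) = -8 - 4*sqrt(2)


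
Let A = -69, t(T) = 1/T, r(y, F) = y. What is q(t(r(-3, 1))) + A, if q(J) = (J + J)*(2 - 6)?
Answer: -199/3 ≈ -66.333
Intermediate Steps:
q(J) = -8*J (q(J) = (2*J)*(-4) = -8*J)
q(t(r(-3, 1))) + A = -8/(-3) - 69 = -8*(-1/3) - 69 = 8/3 - 69 = -199/3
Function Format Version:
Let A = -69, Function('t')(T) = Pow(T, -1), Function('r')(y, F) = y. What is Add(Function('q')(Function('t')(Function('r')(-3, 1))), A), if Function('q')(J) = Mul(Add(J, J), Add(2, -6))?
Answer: Rational(-199, 3) ≈ -66.333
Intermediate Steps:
Function('q')(J) = Mul(-8, J) (Function('q')(J) = Mul(Mul(2, J), -4) = Mul(-8, J))
Add(Function('q')(Function('t')(Function('r')(-3, 1))), A) = Add(Mul(-8, Pow(-3, -1)), -69) = Add(Mul(-8, Rational(-1, 3)), -69) = Add(Rational(8, 3), -69) = Rational(-199, 3)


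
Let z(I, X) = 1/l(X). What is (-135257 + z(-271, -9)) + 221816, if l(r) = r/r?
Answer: 86560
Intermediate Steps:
l(r) = 1
z(I, X) = 1 (z(I, X) = 1/1 = 1)
(-135257 + z(-271, -9)) + 221816 = (-135257 + 1) + 221816 = -135256 + 221816 = 86560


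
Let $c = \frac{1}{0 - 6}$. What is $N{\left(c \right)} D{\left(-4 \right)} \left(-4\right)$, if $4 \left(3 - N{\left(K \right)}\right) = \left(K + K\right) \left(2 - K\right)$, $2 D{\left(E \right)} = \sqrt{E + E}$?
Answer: $- \frac{229 i \sqrt{2}}{18} \approx - 17.992 i$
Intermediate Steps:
$D{\left(E \right)} = \frac{\sqrt{2} \sqrt{E}}{2}$ ($D{\left(E \right)} = \frac{\sqrt{E + E}}{2} = \frac{\sqrt{2 E}}{2} = \frac{\sqrt{2} \sqrt{E}}{2}$)
$c = - \frac{1}{6}$ ($c = \frac{1}{-6} = - \frac{1}{6} \approx -0.16667$)
$N{\left(K \right)} = 3 - \frac{K \left(2 - K\right)}{2}$ ($N{\left(K \right)} = 3 - \frac{\left(K + K\right) \left(2 - K\right)}{4} = 3 - \frac{2 K \left(2 - K\right)}{4} = 3 - \frac{K \left(2 - K\right)}{2}$)
$N{\left(c \right)} D{\left(-4 \right)} \left(-4\right) = \left(3 + \frac{\left(- \frac{1}{6}\right)^{2}}{2} - - \frac{1}{6}\right) \frac{\sqrt{2} \sqrt{-4}}{2} \left(-4\right) = \left(3 + \frac{1}{2} \cdot \frac{1}{36} + \frac{1}{6}\right) \frac{\sqrt{2} \cdot 2 i}{2} \left(-4\right) = \left(3 + \frac{1}{72} + \frac{1}{6}\right) i \sqrt{2} \left(-4\right) = \frac{229 i \sqrt{2}}{72} \left(-4\right) = - \frac{229 i \sqrt{2}}{18}$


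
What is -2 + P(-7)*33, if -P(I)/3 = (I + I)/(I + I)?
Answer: -101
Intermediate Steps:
P(I) = -3 (P(I) = -3*(I + I)/(I + I) = -3*2*I/(2*I) = -3*2*I*1/(2*I) = -3*1 = -3)
-2 + P(-7)*33 = -2 - 3*33 = -2 - 99 = -101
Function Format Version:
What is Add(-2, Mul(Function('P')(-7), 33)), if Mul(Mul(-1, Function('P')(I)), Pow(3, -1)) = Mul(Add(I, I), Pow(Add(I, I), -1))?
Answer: -101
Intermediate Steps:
Function('P')(I) = -3 (Function('P')(I) = Mul(-3, Mul(Add(I, I), Pow(Add(I, I), -1))) = Mul(-3, Mul(Mul(2, I), Pow(Mul(2, I), -1))) = Mul(-3, Mul(Mul(2, I), Mul(Rational(1, 2), Pow(I, -1)))) = Mul(-3, 1) = -3)
Add(-2, Mul(Function('P')(-7), 33)) = Add(-2, Mul(-3, 33)) = Add(-2, -99) = -101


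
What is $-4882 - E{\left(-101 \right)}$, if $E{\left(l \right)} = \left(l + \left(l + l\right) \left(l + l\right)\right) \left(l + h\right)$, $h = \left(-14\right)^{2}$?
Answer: $-3871667$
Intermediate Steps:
$h = 196$
$E{\left(l \right)} = \left(196 + l\right) \left(l + 4 l^{2}\right)$ ($E{\left(l \right)} = \left(l + \left(l + l\right) \left(l + l\right)\right) \left(l + 196\right) = \left(l + 2 l 2 l\right) \left(196 + l\right) = \left(l + 4 l^{2}\right) \left(196 + l\right) = \left(196 + l\right) \left(l + 4 l^{2}\right)$)
$-4882 - E{\left(-101 \right)} = -4882 - - 101 \left(196 + 4 \left(-101\right)^{2} + 785 \left(-101\right)\right) = -4882 - - 101 \left(196 + 4 \cdot 10201 - 79285\right) = -4882 - - 101 \left(196 + 40804 - 79285\right) = -4882 - \left(-101\right) \left(-38285\right) = -4882 - 3866785 = -3871667$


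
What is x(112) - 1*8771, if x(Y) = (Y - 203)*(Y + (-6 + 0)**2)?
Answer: -22239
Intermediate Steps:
x(Y) = (-203 + Y)*(36 + Y) (x(Y) = (-203 + Y)*(Y + (-6)**2) = (-203 + Y)*(Y + 36) = (-203 + Y)*(36 + Y))
x(112) - 1*8771 = (-7308 + 112**2 - 167*112) - 1*8771 = (-7308 + 12544 - 18704) - 8771 = -13468 - 8771 = -22239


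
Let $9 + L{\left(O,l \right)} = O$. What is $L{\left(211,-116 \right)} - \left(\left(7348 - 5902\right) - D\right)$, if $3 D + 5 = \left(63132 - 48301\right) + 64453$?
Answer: $\frac{75547}{3} \approx 25182.0$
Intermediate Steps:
$L{\left(O,l \right)} = -9 + O$
$D = \frac{79279}{3}$ ($D = - \frac{5}{3} + \frac{\left(63132 - 48301\right) + 64453}{3} = - \frac{5}{3} + \frac{14831 + 64453}{3} = - \frac{5}{3} + \frac{1}{3} \cdot 79284 = - \frac{5}{3} + 26428 = \frac{79279}{3} \approx 26426.0$)
$L{\left(211,-116 \right)} - \left(\left(7348 - 5902\right) - D\right) = \left(-9 + 211\right) - \left(\left(7348 - 5902\right) - \frac{79279}{3}\right) = 202 - \left(1446 - \frac{79279}{3}\right) = 202 - - \frac{74941}{3} = 202 + \frac{74941}{3} = \frac{75547}{3}$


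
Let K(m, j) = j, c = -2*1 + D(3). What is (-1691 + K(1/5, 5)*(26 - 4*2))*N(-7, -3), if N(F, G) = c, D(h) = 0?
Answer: 3202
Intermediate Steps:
c = -2 (c = -2*1 + 0 = -2 + 0 = -2)
N(F, G) = -2
(-1691 + K(1/5, 5)*(26 - 4*2))*N(-7, -3) = (-1691 + 5*(26 - 4*2))*(-2) = (-1691 + 5*(26 - 8))*(-2) = (-1691 + 5*18)*(-2) = (-1691 + 90)*(-2) = -1601*(-2) = 3202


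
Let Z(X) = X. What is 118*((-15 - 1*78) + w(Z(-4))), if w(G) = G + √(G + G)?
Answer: -11446 + 236*I*√2 ≈ -11446.0 + 333.75*I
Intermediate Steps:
w(G) = G + √2*√G (w(G) = G + √(2*G) = G + √2*√G)
118*((-15 - 1*78) + w(Z(-4))) = 118*((-15 - 1*78) + (-4 + √2*√(-4))) = 118*((-15 - 78) + (-4 + √2*(2*I))) = 118*(-93 + (-4 + 2*I*√2)) = 118*(-97 + 2*I*√2) = -11446 + 236*I*√2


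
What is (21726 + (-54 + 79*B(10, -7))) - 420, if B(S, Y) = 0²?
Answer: 21252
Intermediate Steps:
B(S, Y) = 0
(21726 + (-54 + 79*B(10, -7))) - 420 = (21726 + (-54 + 79*0)) - 420 = (21726 + (-54 + 0)) - 420 = (21726 - 54) - 420 = 21672 - 420 = 21252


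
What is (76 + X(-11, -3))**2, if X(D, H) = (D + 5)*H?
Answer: 8836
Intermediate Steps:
X(D, H) = H*(5 + D) (X(D, H) = (5 + D)*H = H*(5 + D))
(76 + X(-11, -3))**2 = (76 - 3*(5 - 11))**2 = (76 - 3*(-6))**2 = (76 + 18)**2 = 94**2 = 8836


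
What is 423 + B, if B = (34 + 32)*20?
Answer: 1743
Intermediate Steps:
B = 1320 (B = 66*20 = 1320)
423 + B = 423 + 1320 = 1743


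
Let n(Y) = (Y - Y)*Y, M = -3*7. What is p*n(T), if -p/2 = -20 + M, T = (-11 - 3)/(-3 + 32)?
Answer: 0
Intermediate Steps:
M = -21
T = -14/29 ≈ -0.48276
n(Y) = 0 (n(Y) = 0*Y = 0)
p = 82 (p = -2*(-20 - 21) = -2*(-41) = 82)
p*n(T) = 82*0 = 0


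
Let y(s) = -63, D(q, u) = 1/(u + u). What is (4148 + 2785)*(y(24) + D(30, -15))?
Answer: -4370101/10 ≈ -4.3701e+5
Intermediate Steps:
D(q, u) = 1/(2*u)
(4148 + 2785)*(y(24) + D(30, -15)) = (4148 + 2785)*(-63 + (1/2)/(-15)) = 6933*(-63 + (1/2)*(-1/15)) = 6933*(-63 - 1/30) = 6933*(-1891/30) = -4370101/10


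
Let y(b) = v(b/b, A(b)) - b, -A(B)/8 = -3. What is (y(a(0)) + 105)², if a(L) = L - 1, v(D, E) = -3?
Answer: 10609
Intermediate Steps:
A(B) = 24 (A(B) = -8*(-3) = 24)
a(L) = -1 + L
y(b) = -3 - b
(y(a(0)) + 105)² = ((-3 - (-1 + 0)) + 105)² = ((-3 - 1*(-1)) + 105)² = ((-3 + 1) + 105)² = (-2 + 105)² = 103² = 10609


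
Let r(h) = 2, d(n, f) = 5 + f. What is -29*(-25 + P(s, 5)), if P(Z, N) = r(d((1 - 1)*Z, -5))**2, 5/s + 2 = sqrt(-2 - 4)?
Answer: 609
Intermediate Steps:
s = 5/(-2 + I*sqrt(6)) (s = 5/(-2 + sqrt(-2 - 4)) = 5/(-2 + sqrt(-6)) = 5/(-2 + I*sqrt(6)) ≈ -1.0 - 1.2247*I)
P(Z, N) = 4 (P(Z, N) = 2**2 = 4)
-29*(-25 + P(s, 5)) = -29*(-25 + 4) = -29*(-21) = 609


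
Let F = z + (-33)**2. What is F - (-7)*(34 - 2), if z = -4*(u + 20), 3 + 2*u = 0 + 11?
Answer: 1217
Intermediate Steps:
u = 4 (u = -3/2 + (0 + 11)/2 = -3/2 + (1/2)*11 = -3/2 + 11/2 = 4)
z = -96 (z = -4*(4 + 20) = -4*24 = -96)
F = 993 (F = -96 + (-33)**2 = -96 + 1089 = 993)
F - (-7)*(34 - 2) = 993 - (-7)*(34 - 2) = 993 - (-7)*32 = 993 - 1*(-224) = 993 + 224 = 1217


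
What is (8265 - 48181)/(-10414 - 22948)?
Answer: 19958/16681 ≈ 1.1965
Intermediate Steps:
(8265 - 48181)/(-10414 - 22948) = -39916/(-33362) = -39916*(-1/33362) = 19958/16681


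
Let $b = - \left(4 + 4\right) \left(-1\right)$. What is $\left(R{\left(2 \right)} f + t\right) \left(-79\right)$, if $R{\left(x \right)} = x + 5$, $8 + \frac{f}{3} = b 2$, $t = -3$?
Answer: $-13035$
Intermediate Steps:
$b = 8$ ($b = - 8 \left(-1\right) = \left(-1\right) \left(-8\right) = 8$)
$f = 24$ ($f = -24 + 3 \cdot 8 \cdot 2 = -24 + 3 \cdot 16 = -24 + 48 = 24$)
$R{\left(x \right)} = 5 + x$
$\left(R{\left(2 \right)} f + t\right) \left(-79\right) = \left(\left(5 + 2\right) 24 - 3\right) \left(-79\right) = \left(7 \cdot 24 - 3\right) \left(-79\right) = \left(168 - 3\right) \left(-79\right) = 165 \left(-79\right) = -13035$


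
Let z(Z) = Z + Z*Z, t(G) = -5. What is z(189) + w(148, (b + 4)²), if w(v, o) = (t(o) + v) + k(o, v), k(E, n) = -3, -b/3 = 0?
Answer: 36050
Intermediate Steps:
b = 0 (b = -3*0 = 0)
z(Z) = Z + Z²
w(v, o) = -8 + v (w(v, o) = (-5 + v) - 3 = -8 + v)
z(189) + w(148, (b + 4)²) = 189*(1 + 189) + (-8 + 148) = 189*190 + 140 = 35910 + 140 = 36050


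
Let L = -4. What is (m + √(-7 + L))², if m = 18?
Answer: (18 + I*√11)² ≈ 313.0 + 119.4*I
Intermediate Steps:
(m + √(-7 + L))² = (18 + √(-7 - 4))² = (18 + √(-11))² = (18 + I*√11)²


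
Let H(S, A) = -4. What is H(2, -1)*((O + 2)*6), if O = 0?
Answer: -48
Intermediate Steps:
H(2, -1)*((O + 2)*6) = -4*(0 + 2)*6 = -8*6 = -4*12 = -48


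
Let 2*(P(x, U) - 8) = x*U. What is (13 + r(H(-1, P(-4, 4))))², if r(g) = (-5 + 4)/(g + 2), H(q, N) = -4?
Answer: 729/4 ≈ 182.25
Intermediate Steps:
P(x, U) = 8 + U*x/2 (P(x, U) = 8 + (x*U)/2 = 8 + (U*x)/2 = 8 + U*x/2)
r(g) = -1/(2 + g)
(13 + r(H(-1, P(-4, 4))))² = (13 - 1/(2 - 4))² = (13 - 1/(-2))² = (13 - 1*(-½))² = (13 + ½)² = (27/2)² = 729/4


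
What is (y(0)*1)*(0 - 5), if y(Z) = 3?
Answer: -15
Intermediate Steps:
(y(0)*1)*(0 - 5) = (3*1)*(0 - 5) = 3*(-5) = -15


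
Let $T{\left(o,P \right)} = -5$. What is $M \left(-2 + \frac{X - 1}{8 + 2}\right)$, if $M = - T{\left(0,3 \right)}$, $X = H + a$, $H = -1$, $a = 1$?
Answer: $- \frac{21}{2} \approx -10.5$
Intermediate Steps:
$X = 0$ ($X = -1 + 1 = 0$)
$M = 5$ ($M = \left(-1\right) \left(-5\right) = 5$)
$M \left(-2 + \frac{X - 1}{8 + 2}\right) = 5 \left(-2 + \frac{0 - 1}{8 + 2}\right) = 5 \left(-2 - \frac{1}{10}\right) = 5 \left(- \frac{21}{10}\right) = - \frac{21}{2}$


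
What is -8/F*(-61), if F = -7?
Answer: -488/7 ≈ -69.714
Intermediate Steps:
-8/F*(-61) = -8/(-7)*(-61) = -8*(-1/7)*(-61) = (8/7)*(-61) = -488/7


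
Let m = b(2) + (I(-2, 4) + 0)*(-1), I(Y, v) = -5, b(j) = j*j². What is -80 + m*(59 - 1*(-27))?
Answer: 1038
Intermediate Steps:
b(j) = j³
m = 13 (m = 2³ + (-5 + 0)*(-1) = 8 - 5*(-1) = 8 + 5 = 13)
-80 + m*(59 - 1*(-27)) = -80 + 13*(59 - 1*(-27)) = -80 + 13*(59 + 27) = -80 + 13*86 = -80 + 1118 = 1038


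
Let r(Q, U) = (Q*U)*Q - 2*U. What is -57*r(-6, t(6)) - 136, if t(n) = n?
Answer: -11764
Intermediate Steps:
r(Q, U) = -2*U + U*Q² (r(Q, U) = U*Q² - 2*U = -2*U + U*Q²)
-57*r(-6, t(6)) - 136 = -342*(-2 + (-6)²) - 136 = -342*(-2 + 36) - 136 = -342*34 - 136 = -57*204 - 136 = -11628 - 136 = -11764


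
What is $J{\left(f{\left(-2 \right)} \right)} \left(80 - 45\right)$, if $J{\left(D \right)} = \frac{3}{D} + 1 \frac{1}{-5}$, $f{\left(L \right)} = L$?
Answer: $- \frac{119}{2} \approx -59.5$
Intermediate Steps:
$J{\left(D \right)} = - \frac{1}{5} + \frac{3}{D}$ ($J{\left(D \right)} = \frac{3}{D} + 1 \left(- \frac{1}{5}\right) = \frac{3}{D} - \frac{1}{5} = - \frac{1}{5} + \frac{3}{D}$)
$J{\left(f{\left(-2 \right)} \right)} \left(80 - 45\right) = \frac{15 - -2}{5 \left(-2\right)} \left(80 - 45\right) = \frac{1}{5} \left(- \frac{1}{2}\right) \left(15 + 2\right) 35 = \frac{1}{5} \left(- \frac{1}{2}\right) 17 \cdot 35 = \left(- \frac{17}{10}\right) 35 = - \frac{119}{2}$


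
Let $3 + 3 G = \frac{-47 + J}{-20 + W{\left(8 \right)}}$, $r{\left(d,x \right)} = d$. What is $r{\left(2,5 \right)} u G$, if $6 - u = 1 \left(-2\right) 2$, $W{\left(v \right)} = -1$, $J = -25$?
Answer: $\frac{20}{7} \approx 2.8571$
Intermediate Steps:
$G = \frac{1}{7}$ ($G = -1 + \frac{\left(-47 - 25\right) \frac{1}{-20 - 1}}{3} = -1 + \frac{\left(-72\right) \frac{1}{-21}}{3} = -1 + \frac{\left(-72\right) \left(- \frac{1}{21}\right)}{3} = -1 + \frac{1}{3} \cdot \frac{24}{7} = -1 + \frac{8}{7} = \frac{1}{7} \approx 0.14286$)
$u = 10$ ($u = 6 - 1 \left(-2\right) 2 = 6 - \left(-2\right) 2 = 6 - -4 = 6 + 4 = 10$)
$r{\left(2,5 \right)} u G = 2 \cdot 10 \cdot \frac{1}{7} = 20 \cdot \frac{1}{7} = \frac{20}{7}$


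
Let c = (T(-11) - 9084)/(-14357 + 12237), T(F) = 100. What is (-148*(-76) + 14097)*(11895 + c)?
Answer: 15984067562/53 ≈ 3.0159e+8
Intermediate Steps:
c = 1123/265 (c = (100 - 9084)/(-14357 + 12237) = -8984/(-2120) = -8984*(-1/2120) = 1123/265 ≈ 4.2377)
(-148*(-76) + 14097)*(11895 + c) = (-148*(-76) + 14097)*(11895 + 1123/265) = (11248 + 14097)*(3153298/265) = 25345*(3153298/265) = 15984067562/53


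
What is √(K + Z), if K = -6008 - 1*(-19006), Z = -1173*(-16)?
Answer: √31766 ≈ 178.23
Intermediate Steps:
Z = 18768
K = 12998 (K = -6008 + 19006 = 12998)
√(K + Z) = √(12998 + 18768) = √31766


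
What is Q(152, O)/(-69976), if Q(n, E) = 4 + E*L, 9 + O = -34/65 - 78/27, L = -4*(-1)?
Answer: 3338/5116995 ≈ 0.00065234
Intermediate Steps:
L = 4
O = -7261/585 (O = -9 + (-34/65 - 78/27) = -9 + (-34*1/65 - 78*1/27) = -9 + (-34/65 - 26/9) = -9 - 1996/585 = -7261/585 ≈ -12.412)
Q(n, E) = 4 + 4*E (Q(n, E) = 4 + E*4 = 4 + 4*E)
Q(152, O)/(-69976) = (4 + 4*(-7261/585))/(-69976) = (4 - 29044/585)*(-1/69976) = -26704/585*(-1/69976) = 3338/5116995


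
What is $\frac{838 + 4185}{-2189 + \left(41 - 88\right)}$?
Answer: $- \frac{5023}{2236} \approx -2.2464$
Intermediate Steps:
$\frac{838 + 4185}{-2189 + \left(41 - 88\right)} = \frac{5023}{-2189 - 47} = \frac{5023}{-2236} = 5023 \left(- \frac{1}{2236}\right) = - \frac{5023}{2236}$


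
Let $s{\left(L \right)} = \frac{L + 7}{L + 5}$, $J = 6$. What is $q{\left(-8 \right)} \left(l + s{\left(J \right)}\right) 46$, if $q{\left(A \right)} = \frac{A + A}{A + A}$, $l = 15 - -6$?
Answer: $\frac{11224}{11} \approx 1020.4$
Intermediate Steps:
$l = 21$ ($l = 15 + 6 = 21$)
$s{\left(L \right)} = \frac{7 + L}{5 + L}$
$q{\left(A \right)} = 1$ ($q{\left(A \right)} = \frac{2 A}{2 A} = 2 A \frac{1}{2 A} = 1$)
$q{\left(-8 \right)} \left(l + s{\left(J \right)}\right) 46 = 1 \left(21 + \frac{7 + 6}{5 + 6}\right) 46 = 1 \left(21 + \frac{1}{11} \cdot 13\right) 46 = 1 \left(21 + \frac{13}{11}\right) 46 = 1 \cdot \frac{244}{11} \cdot 46 = 1 \cdot \frac{11224}{11} = \frac{11224}{11}$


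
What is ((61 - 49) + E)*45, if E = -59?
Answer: -2115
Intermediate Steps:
((61 - 49) + E)*45 = ((61 - 49) - 59)*45 = (12 - 59)*45 = -47*45 = -2115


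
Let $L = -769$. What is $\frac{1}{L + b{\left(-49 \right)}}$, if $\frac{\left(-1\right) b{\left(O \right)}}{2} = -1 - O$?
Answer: $- \frac{1}{865} \approx -0.0011561$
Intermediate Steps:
$b{\left(O \right)} = 2 + 2 O$ ($b{\left(O \right)} = - 2 \left(-1 - O\right) = 2 + 2 O$)
$\frac{1}{L + b{\left(-49 \right)}} = \frac{1}{-769 + \left(2 + 2 \left(-49\right)\right)} = \frac{1}{-769 + \left(2 - 98\right)} = \frac{1}{-769 - 96} = \frac{1}{-865} = - \frac{1}{865}$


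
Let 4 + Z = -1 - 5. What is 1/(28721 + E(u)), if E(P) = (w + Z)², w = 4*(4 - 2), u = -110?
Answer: 1/28725 ≈ 3.4813e-5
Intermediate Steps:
w = 8 (w = 4*2 = 8)
Z = -10 (Z = -4 + (-1 - 5) = -4 - 6 = -10)
E(P) = 4 (E(P) = (8 - 10)² = (-2)² = 4)
1/(28721 + E(u)) = 1/(28721 + 4) = 1/28725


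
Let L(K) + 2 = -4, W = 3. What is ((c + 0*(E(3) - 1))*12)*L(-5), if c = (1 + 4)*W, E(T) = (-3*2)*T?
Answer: -1080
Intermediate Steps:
E(T) = -6*T
c = 15 (c = (1 + 4)*3 = 5*3 = 15)
L(K) = -6 (L(K) = -2 - 4 = -6)
((c + 0*(E(3) - 1))*12)*L(-5) = ((15 + 0*(-6*3 - 1))*12)*(-6) = ((15 + 0*(-18 - 1))*12)*(-6) = ((15 + 0*(-19))*12)*(-6) = ((15 + 0)*12)*(-6) = (15*12)*(-6) = 180*(-6) = -1080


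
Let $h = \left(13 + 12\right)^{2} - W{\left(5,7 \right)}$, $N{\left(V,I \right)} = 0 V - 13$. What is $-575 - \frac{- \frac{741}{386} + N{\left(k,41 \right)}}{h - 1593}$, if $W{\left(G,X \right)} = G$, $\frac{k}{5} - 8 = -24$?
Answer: $- \frac{215963109}{375578} \approx -575.02$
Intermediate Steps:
$k = -80$ ($k = 40 + 5 \left(-24\right) = 40 - 120 = -80$)
$N{\left(V,I \right)} = -13$ ($N{\left(V,I \right)} = 0 - 13 = -13$)
$h = 620$ ($h = \left(13 + 12\right)^{2} - 5 = 25^{2} - 5 = 625 - 5 = 620$)
$-575 - \frac{- \frac{741}{386} + N{\left(k,41 \right)}}{h - 1593} = -575 - \frac{- \frac{741}{386} - 13}{620 - 1593} = -575 - \frac{\left(-741\right) \frac{1}{386} - 13}{-973} = -575 - \left(- \frac{741}{386} - 13\right) \left(- \frac{1}{973}\right) = -575 - \left(- \frac{5759}{386}\right) \left(- \frac{1}{973}\right) = -575 - \frac{5759}{375578} = - \frac{215963109}{375578}$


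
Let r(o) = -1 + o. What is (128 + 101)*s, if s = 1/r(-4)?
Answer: -229/5 ≈ -45.800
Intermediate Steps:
s = -⅕ (s = 1/(-1 - 4) = 1/(-5) = -⅕ ≈ -0.20000)
(128 + 101)*s = (128 + 101)*(-⅕) = 229*(-⅕) = -229/5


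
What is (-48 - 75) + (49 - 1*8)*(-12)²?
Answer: 5781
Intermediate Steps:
(-48 - 75) + (49 - 1*8)*(-12)² = -123 + (49 - 8)*144 = -123 + 41*144 = -123 + 5904 = 5781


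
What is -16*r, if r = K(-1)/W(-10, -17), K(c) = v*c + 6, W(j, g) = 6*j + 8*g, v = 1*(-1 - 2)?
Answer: 36/49 ≈ 0.73469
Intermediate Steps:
v = -3 (v = 1*(-3) = -3)
K(c) = 6 - 3*c (K(c) = -3*c + 6 = 6 - 3*c)
r = -9/196 (r = (6 - 3*(-1))/(6*(-10) + 8*(-17)) = (6 + 3)/(-60 - 136) = 9/(-196) = 9*(-1/196) = -9/196 ≈ -0.045918)
-16*r = -16*(-9/196) = 36/49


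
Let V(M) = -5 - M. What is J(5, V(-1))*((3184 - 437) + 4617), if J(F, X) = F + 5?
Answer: 73640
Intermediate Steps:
J(F, X) = 5 + F
J(5, V(-1))*((3184 - 437) + 4617) = (5 + 5)*((3184 - 437) + 4617) = 10*(2747 + 4617) = 10*7364 = 73640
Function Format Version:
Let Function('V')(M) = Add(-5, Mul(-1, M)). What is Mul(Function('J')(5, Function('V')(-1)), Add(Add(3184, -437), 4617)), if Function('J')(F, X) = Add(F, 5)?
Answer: 73640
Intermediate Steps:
Function('J')(F, X) = Add(5, F)
Mul(Function('J')(5, Function('V')(-1)), Add(Add(3184, -437), 4617)) = Mul(Add(5, 5), Add(Add(3184, -437), 4617)) = Mul(10, Add(2747, 4617)) = Mul(10, 7364) = 73640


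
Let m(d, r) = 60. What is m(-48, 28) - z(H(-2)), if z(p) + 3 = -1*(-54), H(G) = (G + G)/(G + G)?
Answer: 9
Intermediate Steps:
H(G) = 1 (H(G) = (2*G)/((2*G)) = (2*G)*(1/(2*G)) = 1)
z(p) = 51 (z(p) = -3 - 1*(-54) = -3 + 54 = 51)
m(-48, 28) - z(H(-2)) = 60 - 1*51 = 60 - 51 = 9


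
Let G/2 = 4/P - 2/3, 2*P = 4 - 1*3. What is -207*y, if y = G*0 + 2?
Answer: -414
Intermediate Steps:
P = 1/2 (P = (4 - 1*3)/2 = (4 - 3)/2 = (1/2)*1 = 1/2 ≈ 0.50000)
G = 44/3 (G = 2*(4/(1/2) - 2/3) = 2*(4*2 - 2*1/3) = 2*(8 - 2/3) = 2*(22/3) = 44/3 ≈ 14.667)
y = 2 (y = (44/3)*0 + 2 = 0 + 2 = 2)
-207*y = -207*2 = -414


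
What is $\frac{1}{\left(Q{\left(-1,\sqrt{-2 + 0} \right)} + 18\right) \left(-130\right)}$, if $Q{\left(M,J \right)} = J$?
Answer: $\frac{i}{130 \left(\sqrt{2} - 18 i\right)} \approx -0.00042473 + 3.337 \cdot 10^{-5} i$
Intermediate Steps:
$\frac{1}{\left(Q{\left(-1,\sqrt{-2 + 0} \right)} + 18\right) \left(-130\right)} = \frac{1}{\left(\sqrt{-2 + 0} + 18\right) \left(-130\right)} = \frac{1}{\left(\sqrt{-2} + 18\right) \left(-130\right)} = \frac{1}{\left(i \sqrt{2} + 18\right) \left(-130\right)} = \frac{1}{\left(18 + i \sqrt{2}\right) \left(-130\right)} = \frac{1}{-2340 - 130 i \sqrt{2}}$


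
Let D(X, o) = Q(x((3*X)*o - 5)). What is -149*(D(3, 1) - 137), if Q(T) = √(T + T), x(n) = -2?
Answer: 20413 - 298*I ≈ 20413.0 - 298.0*I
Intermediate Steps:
Q(T) = √2*√T (Q(T) = √(2*T) = √2*√T)
D(X, o) = 2*I (D(X, o) = √2*√(-2) = √2*(I*√2) = 2*I)
-149*(D(3, 1) - 137) = -149*(2*I - 137) = -149*(-137 + 2*I) = 20413 - 298*I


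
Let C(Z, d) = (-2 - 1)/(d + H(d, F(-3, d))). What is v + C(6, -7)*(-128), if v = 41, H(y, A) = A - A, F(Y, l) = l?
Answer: -97/7 ≈ -13.857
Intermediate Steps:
H(y, A) = 0
C(Z, d) = -3/d (C(Z, d) = (-2 - 1)/(d + 0) = -3/d)
v + C(6, -7)*(-128) = 41 - 3/(-7)*(-128) = 41 - 3*(-1/7)*(-128) = 41 + (3/7)*(-128) = 41 - 384/7 = -97/7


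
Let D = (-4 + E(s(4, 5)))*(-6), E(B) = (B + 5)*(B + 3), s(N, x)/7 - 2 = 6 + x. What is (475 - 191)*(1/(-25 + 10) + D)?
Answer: -230551484/15 ≈ -1.5370e+7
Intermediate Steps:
s(N, x) = 56 + 7*x (s(N, x) = 14 + 7*(6 + x) = 14 + (42 + 7*x) = 56 + 7*x)
E(B) = (3 + B)*(5 + B) (E(B) = (5 + B)*(3 + B) = (3 + B)*(5 + B))
D = -54120 (D = (-4 + (15 + (56 + 7*5)² + 8*(56 + 7*5)))*(-6) = (-4 + (15 + (56 + 35)² + 8*(56 + 35)))*(-6) = (-4 + (15 + 91² + 8*91))*(-6) = (-4 + (15 + 8281 + 728))*(-6) = (-4 + 9024)*(-6) = 9020*(-6) = -54120)
(475 - 191)*(1/(-25 + 10) + D) = (475 - 191)*(1/(-25 + 10) - 54120) = 284*(1/(-15) - 54120) = 284*(-1/15 - 54120) = 284*(-811801/15) = -230551484/15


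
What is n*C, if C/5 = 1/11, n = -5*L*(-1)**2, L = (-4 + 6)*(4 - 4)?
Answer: 0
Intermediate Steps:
L = 0 (L = 2*0 = 0)
n = 0 (n = -5*0*(-1)**2 = 0*1 = 0)
C = 5/11 ≈ 0.45455
n*C = 0*(5/11) = 0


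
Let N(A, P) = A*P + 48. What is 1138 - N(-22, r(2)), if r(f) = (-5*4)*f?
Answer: 210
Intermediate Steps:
r(f) = -20*f
N(A, P) = 48 + A*P
1138 - N(-22, r(2)) = 1138 - (48 - (-440)*2) = 1138 - (48 - 22*(-40)) = 1138 - (48 + 880) = 1138 - 1*928 = 1138 - 928 = 210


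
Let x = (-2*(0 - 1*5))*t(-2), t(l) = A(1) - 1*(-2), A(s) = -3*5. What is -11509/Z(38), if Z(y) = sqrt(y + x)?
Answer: 11509*I*sqrt(23)/46 ≈ 1199.9*I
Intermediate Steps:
A(s) = -15
t(l) = -13 (t(l) = -15 - 1*(-2) = -15 + 2 = -13)
x = -130 (x = -2*(0 - 1*5)*(-13) = -2*(0 - 5)*(-13) = -2*(-5)*(-13) = 10*(-13) = -130)
Z(y) = sqrt(-130 + y) (Z(y) = sqrt(y - 130) = sqrt(-130 + y))
-11509/Z(38) = -11509/sqrt(-130 + 38) = -11509*(-I*sqrt(23)/46) = -(-11509)*I*sqrt(23)/46 = 11509*I*sqrt(23)/46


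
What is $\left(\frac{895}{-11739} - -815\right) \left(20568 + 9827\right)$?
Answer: $\frac{290770424050}{11739} \approx 2.477 \cdot 10^{7}$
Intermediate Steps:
$\left(\frac{895}{-11739} - -815\right) \left(20568 + 9827\right) = \left(895 \left(- \frac{1}{11739}\right) + \left(-9522 + 10337\right)\right) 30395 = \left(- \frac{895}{11739} + 815\right) 30395 = \frac{9566390}{11739} \cdot 30395 = \frac{290770424050}{11739}$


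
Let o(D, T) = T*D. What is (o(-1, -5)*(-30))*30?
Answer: -4500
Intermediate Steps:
o(D, T) = D*T
(o(-1, -5)*(-30))*30 = (-1*(-5)*(-30))*30 = (5*(-30))*30 = -150*30 = -4500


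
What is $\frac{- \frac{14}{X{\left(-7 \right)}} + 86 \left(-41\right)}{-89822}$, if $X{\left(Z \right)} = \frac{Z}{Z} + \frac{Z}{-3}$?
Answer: $\frac{17651}{449110} \approx 0.039302$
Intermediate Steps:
$X{\left(Z \right)} = 1 - \frac{Z}{3}$ ($X{\left(Z \right)} = 1 + Z \left(- \frac{1}{3}\right) = 1 - \frac{Z}{3}$)
$\frac{- \frac{14}{X{\left(-7 \right)}} + 86 \left(-41\right)}{-89822} = \frac{- \frac{14}{1 - - \frac{7}{3}} + 86 \left(-41\right)}{-89822} = \left(- \frac{14}{1 + \frac{7}{3}} - 3526\right) \left(- \frac{1}{89822}\right) = \left(- \frac{14}{\frac{10}{3}} - 3526\right) \left(- \frac{1}{89822}\right) = \left(\left(-14\right) \frac{3}{10} - 3526\right) \left(- \frac{1}{89822}\right) = \left(- \frac{21}{5} - 3526\right) \left(- \frac{1}{89822}\right) = \left(- \frac{17651}{5}\right) \left(- \frac{1}{89822}\right) = \frac{17651}{449110}$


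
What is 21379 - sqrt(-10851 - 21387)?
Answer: 21379 - 9*I*sqrt(398) ≈ 21379.0 - 179.55*I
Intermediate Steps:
21379 - sqrt(-10851 - 21387) = 21379 - sqrt(-32238) = 21379 - 9*I*sqrt(398)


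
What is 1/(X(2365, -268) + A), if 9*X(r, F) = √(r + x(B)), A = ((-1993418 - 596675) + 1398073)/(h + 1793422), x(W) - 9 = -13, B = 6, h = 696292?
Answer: 20032574955390/1209998310160663 + 4649006851347*√2361/1209998310160663 ≈ 0.20325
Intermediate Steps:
x(W) = -4 (x(W) = 9 - 13 = -4)
A = -596010/1244857 (A = ((-1993418 - 596675) + 1398073)/(696292 + 1793422) = (-2590093 + 1398073)/2489714 = -1192020*1/2489714 = -596010/1244857 ≈ -0.47878)
X(r, F) = √(-4 + r)/9 (X(r, F) = √(r - 4)/9 = √(-4 + r)/9)
1/(X(2365, -268) + A) = 1/(√(-4 + 2365)/9 - 596010/1244857) = 1/(√2361/9 - 596010/1244857) = 1/(-596010/1244857 + √2361/9)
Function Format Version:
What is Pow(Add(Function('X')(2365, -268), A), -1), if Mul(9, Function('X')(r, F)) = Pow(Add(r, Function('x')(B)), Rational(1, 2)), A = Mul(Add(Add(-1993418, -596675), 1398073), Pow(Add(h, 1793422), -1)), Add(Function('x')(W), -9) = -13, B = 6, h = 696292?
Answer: Add(Rational(20032574955390, 1209998310160663), Mul(Rational(4649006851347, 1209998310160663), Pow(2361, Rational(1, 2)))) ≈ 0.20325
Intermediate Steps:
Function('x')(W) = -4 (Function('x')(W) = Add(9, -13) = -4)
A = Rational(-596010, 1244857) (A = Mul(Add(Add(-1993418, -596675), 1398073), Pow(Add(696292, 1793422), -1)) = Mul(Add(-2590093, 1398073), Pow(2489714, -1)) = Mul(-1192020, Rational(1, 2489714)) = Rational(-596010, 1244857) ≈ -0.47878)
Function('X')(r, F) = Mul(Rational(1, 9), Pow(Add(-4, r), Rational(1, 2))) (Function('X')(r, F) = Mul(Rational(1, 9), Pow(Add(r, -4), Rational(1, 2))) = Mul(Rational(1, 9), Pow(Add(-4, r), Rational(1, 2))))
Pow(Add(Function('X')(2365, -268), A), -1) = Pow(Add(Mul(Rational(1, 9), Pow(Add(-4, 2365), Rational(1, 2))), Rational(-596010, 1244857)), -1) = Pow(Add(Mul(Rational(1, 9), Pow(2361, Rational(1, 2))), Rational(-596010, 1244857)), -1) = Pow(Add(Rational(-596010, 1244857), Mul(Rational(1, 9), Pow(2361, Rational(1, 2)))), -1)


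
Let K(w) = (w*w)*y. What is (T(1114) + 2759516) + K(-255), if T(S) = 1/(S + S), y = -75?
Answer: -4717475851/2228 ≈ -2.1174e+6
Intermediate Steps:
K(w) = -75*w**2 (K(w) = (w*w)*(-75) = w**2*(-75) = -75*w**2)
T(S) = 1/(2*S)
(T(1114) + 2759516) + K(-255) = ((1/2)/1114 + 2759516) - 75*(-255)**2 = ((1/2)*(1/1114) + 2759516) - 75*65025 = (1/2228 + 2759516) - 4876875 = 6148201649/2228 - 4876875 = -4717475851/2228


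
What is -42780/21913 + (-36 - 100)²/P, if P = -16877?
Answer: -1127300908/369825701 ≈ -3.0482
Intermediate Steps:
-42780/21913 + (-36 - 100)²/P = -42780/21913 + (-36 - 100)²/(-16877) = -42780*1/21913 + (-136)²*(-1/16877) = -42780/21913 + 18496*(-1/16877) = -42780/21913 - 18496/16877 = -1127300908/369825701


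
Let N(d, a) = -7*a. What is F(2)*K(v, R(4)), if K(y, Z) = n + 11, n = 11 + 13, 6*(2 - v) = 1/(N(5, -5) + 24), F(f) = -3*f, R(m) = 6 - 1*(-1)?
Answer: -210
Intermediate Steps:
R(m) = 7 (R(m) = 6 + 1 = 7)
v = 707/354 (v = 2 - 1/(6*(-7*(-5) + 24)) = 2 - 1/(6*(35 + 24)) = 2 - 1/6/59 = 2 - 1/6*1/59 = 2 - 1/354 = 707/354 ≈ 1.9972)
n = 24
K(y, Z) = 35 (K(y, Z) = 24 + 11 = 35)
F(2)*K(v, R(4)) = -3*2*35 = -6*35 = -210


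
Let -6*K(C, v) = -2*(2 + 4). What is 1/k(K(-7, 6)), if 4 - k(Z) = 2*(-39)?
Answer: 1/82 ≈ 0.012195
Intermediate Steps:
K(C, v) = 2 (K(C, v) = -(-1)*(2 + 4)/3 = -(-1)*6/3 = -⅙*(-12) = 2)
k(Z) = 82 (k(Z) = 4 - 2*(-39) = 4 - 1*(-78) = 4 + 78 = 82)
1/k(K(-7, 6)) = 1/82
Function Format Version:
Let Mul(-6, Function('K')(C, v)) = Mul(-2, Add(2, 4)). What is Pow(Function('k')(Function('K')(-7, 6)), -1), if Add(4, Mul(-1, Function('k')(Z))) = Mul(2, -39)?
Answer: Rational(1, 82) ≈ 0.012195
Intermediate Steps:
Function('K')(C, v) = 2 (Function('K')(C, v) = Mul(Rational(-1, 6), Mul(-2, Add(2, 4))) = Mul(Rational(-1, 6), Mul(-2, 6)) = Mul(Rational(-1, 6), -12) = 2)
Function('k')(Z) = 82 (Function('k')(Z) = Add(4, Mul(-1, Mul(2, -39))) = Add(4, Mul(-1, -78)) = Add(4, 78) = 82)
Pow(Function('k')(Function('K')(-7, 6)), -1) = Pow(82, -1) = Rational(1, 82)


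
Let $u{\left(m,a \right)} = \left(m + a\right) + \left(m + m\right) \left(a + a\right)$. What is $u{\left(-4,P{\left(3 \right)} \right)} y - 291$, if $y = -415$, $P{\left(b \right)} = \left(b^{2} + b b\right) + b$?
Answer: $132094$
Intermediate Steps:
$P{\left(b \right)} = b + 2 b^{2}$ ($P{\left(b \right)} = \left(b^{2} + b^{2}\right) + b = 2 b^{2} + b = b + 2 b^{2}$)
$u{\left(m,a \right)} = a + m + 4 a m$ ($u{\left(m,a \right)} = \left(a + m\right) + 2 m 2 a = \left(a + m\right) + 4 a m = a + m + 4 a m$)
$u{\left(-4,P{\left(3 \right)} \right)} y - 291 = \left(3 \left(1 + 2 \cdot 3\right) - 4 + 4 \cdot 3 \left(1 + 2 \cdot 3\right) \left(-4\right)\right) \left(-415\right) - 291 = \left(3 \left(1 + 6\right) - 4 + 4 \cdot 3 \left(1 + 6\right) \left(-4\right)\right) \left(-415\right) - 291 = \left(3 \cdot 7 - 4 + 4 \cdot 3 \cdot 7 \left(-4\right)\right) \left(-415\right) - 291 = \left(21 - 4 + 4 \cdot 21 \left(-4\right)\right) \left(-415\right) - 291 = \left(21 - 4 - 336\right) \left(-415\right) - 291 = \left(-319\right) \left(-415\right) - 291 = 132385 - 291 = 132094$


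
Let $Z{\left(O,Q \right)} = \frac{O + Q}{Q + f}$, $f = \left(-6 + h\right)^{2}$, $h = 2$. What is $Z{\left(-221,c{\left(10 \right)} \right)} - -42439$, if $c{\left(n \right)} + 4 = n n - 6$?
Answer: $\frac{4498403}{106} \approx 42438.0$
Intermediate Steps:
$f = 16$ ($f = \left(-6 + 2\right)^{2} = \left(-4\right)^{2} = 16$)
$c{\left(n \right)} = -10 + n^{2}$ ($c{\left(n \right)} = -4 + \left(n n - 6\right) = -4 + \left(n^{2} - 6\right) = -4 + \left(-6 + n^{2}\right) = -10 + n^{2}$)
$Z{\left(O,Q \right)} = \frac{O + Q}{16 + Q}$ ($Z{\left(O,Q \right)} = \frac{O + Q}{Q + 16} = \frac{O + Q}{16 + Q}$)
$Z{\left(-221,c{\left(10 \right)} \right)} - -42439 = \frac{-221 - \left(10 - 10^{2}\right)}{16 - \left(10 - 10^{2}\right)} - -42439 = \frac{-221 + \left(-10 + 100\right)}{16 + \left(-10 + 100\right)} + 42439 = \frac{-221 + 90}{16 + 90} + 42439 = \frac{1}{106} \left(-131\right) + 42439 = - \frac{131}{106} + 42439 = \frac{4498403}{106}$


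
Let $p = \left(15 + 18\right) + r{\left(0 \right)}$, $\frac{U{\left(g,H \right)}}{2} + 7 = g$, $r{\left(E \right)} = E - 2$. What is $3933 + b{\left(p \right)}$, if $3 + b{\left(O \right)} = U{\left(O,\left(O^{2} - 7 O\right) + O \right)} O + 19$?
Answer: $5437$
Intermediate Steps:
$r{\left(E \right)} = -2 + E$
$U{\left(g,H \right)} = -14 + 2 g$
$p = 31$ ($p = \left(15 + 18\right) + \left(-2 + 0\right) = 33 - 2 = 31$)
$b{\left(O \right)} = 16 + O \left(-14 + 2 O\right)$ ($b{\left(O \right)} = -3 + \left(\left(-14 + 2 O\right) O + 19\right) = -3 + \left(O \left(-14 + 2 O\right) + 19\right) = -3 + \left(19 + O \left(-14 + 2 O\right)\right) = 16 + O \left(-14 + 2 O\right)$)
$3933 + b{\left(p \right)} = 3933 + \left(16 + 2 \cdot 31 \left(-7 + 31\right)\right) = 3933 + \left(16 + 2 \cdot 31 \cdot 24\right) = 3933 + \left(16 + 1488\right) = 3933 + 1504 = 5437$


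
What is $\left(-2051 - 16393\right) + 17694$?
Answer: $-750$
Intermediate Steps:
$\left(-2051 - 16393\right) + 17694 = -18444 + 17694 = -750$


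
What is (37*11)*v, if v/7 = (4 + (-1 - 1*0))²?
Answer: 25641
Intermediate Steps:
v = 63 (v = 7*(4 + (-1 - 1*0))² = 7*(4 + (-1 + 0))² = 7*(4 - 1)² = 7*3² = 7*9 = 63)
(37*11)*v = (37*11)*63 = 407*63 = 25641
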